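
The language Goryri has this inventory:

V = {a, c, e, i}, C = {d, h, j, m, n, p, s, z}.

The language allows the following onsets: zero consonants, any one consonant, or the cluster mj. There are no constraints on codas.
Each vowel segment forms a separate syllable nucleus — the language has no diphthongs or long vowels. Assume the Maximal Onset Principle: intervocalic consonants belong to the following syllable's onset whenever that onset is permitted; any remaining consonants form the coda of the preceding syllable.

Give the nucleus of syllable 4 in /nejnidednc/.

c

Nuclei (vowels): e, i, e, c → 4 syllables.
The fourth nucleus (vowel 4 from the left) is /c/.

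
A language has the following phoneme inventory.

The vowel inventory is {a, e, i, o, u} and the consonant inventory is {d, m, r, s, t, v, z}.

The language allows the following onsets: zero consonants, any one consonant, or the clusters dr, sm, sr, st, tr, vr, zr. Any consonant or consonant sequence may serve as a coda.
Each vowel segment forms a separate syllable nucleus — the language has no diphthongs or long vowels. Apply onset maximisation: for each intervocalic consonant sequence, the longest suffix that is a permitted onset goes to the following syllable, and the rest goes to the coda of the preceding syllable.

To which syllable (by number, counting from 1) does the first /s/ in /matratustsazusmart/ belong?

Nuclei (vowels): a, a, u, a, u, a → 6 syllables.
Between /a/ (V1) and /a/ (V2): cluster /tr/ — /tr/ is itself a permitted onset, so the whole cluster goes right; preceding coda = ∅.
Between /a/ (V2) and /u/ (V3): /t/ is a single consonant, so it becomes the next onset.
Between /u/ (V3) and /a/ (V4): /sts/; trying suffixes from longest down, /s/ is the first permitted one, so coda /st/ | onset /s/.
Between /a/ (V4) and /u/ (V5): /z/ → onset of the next syllable (single consonants are always licit onsets).
Between /u/ (V5) and /a/ (V6): /sm/ is a licit onset in full, so it all attaches to the next syllable.
So the parse is ma.tra.tust.sa.zu.smart.
The first /s/ is in the coda of syllable 3 (/tust/).

3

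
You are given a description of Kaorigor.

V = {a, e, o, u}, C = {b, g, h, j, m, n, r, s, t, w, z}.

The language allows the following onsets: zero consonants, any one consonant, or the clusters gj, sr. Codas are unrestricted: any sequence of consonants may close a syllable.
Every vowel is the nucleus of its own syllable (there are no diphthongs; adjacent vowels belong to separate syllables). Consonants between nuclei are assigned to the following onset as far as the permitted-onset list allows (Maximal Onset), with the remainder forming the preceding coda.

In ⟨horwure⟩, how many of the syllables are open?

2

The vowels are o, u, e — 3 nuclei, so 3 syllables.
/o…u/ gap (V1→V2): /rw/ — longest licit onset from the right is /w/, leaving /r/ as coda.
/u…e/ gap (V2→V3): /r/ is a single consonant, so it becomes the next onset.
Result: hor.wu.re.
Classifying each syllable: /hor/ (closed), /wu/ (open), /re/ (open).
Open syllables: 2.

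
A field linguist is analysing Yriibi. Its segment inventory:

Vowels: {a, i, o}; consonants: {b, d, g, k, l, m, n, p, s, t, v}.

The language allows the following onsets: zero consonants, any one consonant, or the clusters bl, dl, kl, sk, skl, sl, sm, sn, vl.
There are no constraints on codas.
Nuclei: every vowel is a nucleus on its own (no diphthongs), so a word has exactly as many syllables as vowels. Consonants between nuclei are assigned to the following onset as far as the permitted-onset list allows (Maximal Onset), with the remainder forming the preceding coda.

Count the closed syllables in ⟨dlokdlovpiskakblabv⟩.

4

Vowels present: o, o, i, a, a; each is a nucleus, giving 5 syllables.
σ1/σ2 boundary: /kdl/ — longest licit onset from the right is /dl/, leaving /k/ as coda.
σ2/σ3 boundary: /vp/; trying suffixes from longest down, /p/ is the first permitted one, so coda /v/ | onset /p/.
σ3/σ4 boundary: /sk/ — entire cluster is a permitted onset → onset /sk/, coda ∅.
σ4/σ5 boundary: cluster /kbl/ — the longest permitted-onset suffix is /bl/; onset = /bl/, preceding coda = /k/.
Syllabification: dlok.dlov.pi.skak.blabv.
Classifying each syllable: /dlok/ (closed), /dlov/ (closed), /pi/ (open), /skak/ (closed), /blabv/ (closed).
Closed syllables: 4.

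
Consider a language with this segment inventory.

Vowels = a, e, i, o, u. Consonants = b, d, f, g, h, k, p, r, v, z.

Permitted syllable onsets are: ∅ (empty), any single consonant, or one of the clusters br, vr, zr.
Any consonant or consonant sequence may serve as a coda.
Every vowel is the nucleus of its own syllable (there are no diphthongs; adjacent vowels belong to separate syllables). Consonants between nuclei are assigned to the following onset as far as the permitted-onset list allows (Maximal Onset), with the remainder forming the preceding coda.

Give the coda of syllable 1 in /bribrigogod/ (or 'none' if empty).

none

The vowels are i, i, o, o — 4 nuclei, so 4 syllables.
/i…i/ gap (V1→V2): /br/ — entire cluster is a permitted onset → onset /br/, coda ∅.
/i…o/ gap (V2→V3): just /g/ — single C goes to the following onset.
/o…o/ gap (V3→V4): /g/ is a single consonant, so it becomes the next onset.
Putting it together: bri.bri.go.god.
Syllable 1 is /bri/: onset /br/, nucleus /i/, coda ∅.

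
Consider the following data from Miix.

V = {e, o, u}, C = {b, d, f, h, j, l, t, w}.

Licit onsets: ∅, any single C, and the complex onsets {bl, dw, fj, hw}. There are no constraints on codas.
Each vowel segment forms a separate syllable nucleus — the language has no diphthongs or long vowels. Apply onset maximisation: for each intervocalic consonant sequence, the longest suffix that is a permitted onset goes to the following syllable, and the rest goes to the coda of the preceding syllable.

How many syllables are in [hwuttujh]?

Vowels present: u, u; each is a nucleus, giving 2 syllables.

2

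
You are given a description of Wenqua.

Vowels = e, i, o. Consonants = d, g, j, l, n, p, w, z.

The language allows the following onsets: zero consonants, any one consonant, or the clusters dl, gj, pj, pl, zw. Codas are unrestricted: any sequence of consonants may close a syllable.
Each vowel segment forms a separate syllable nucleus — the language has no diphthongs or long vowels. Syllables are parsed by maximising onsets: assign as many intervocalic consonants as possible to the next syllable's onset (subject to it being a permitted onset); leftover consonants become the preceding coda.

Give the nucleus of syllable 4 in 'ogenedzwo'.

o

Nuclei (vowels): o, e, e, o → 4 syllables.
The fourth nucleus (vowel 4 from the left) is /o/.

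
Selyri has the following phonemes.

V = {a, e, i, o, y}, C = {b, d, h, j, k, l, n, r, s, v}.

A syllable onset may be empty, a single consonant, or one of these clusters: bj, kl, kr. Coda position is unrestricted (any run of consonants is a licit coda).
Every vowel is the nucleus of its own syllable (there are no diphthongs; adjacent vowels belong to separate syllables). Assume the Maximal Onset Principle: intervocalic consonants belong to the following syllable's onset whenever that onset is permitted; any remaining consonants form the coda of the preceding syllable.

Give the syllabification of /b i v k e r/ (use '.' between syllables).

biv.ker

Vowels present: i, e; each is a nucleus, giving 2 syllables.
V1 /i/ – V2 /e/: /vk/ splits as /v/ + /k/ (/k/ is the longest suffix that is a licit onset).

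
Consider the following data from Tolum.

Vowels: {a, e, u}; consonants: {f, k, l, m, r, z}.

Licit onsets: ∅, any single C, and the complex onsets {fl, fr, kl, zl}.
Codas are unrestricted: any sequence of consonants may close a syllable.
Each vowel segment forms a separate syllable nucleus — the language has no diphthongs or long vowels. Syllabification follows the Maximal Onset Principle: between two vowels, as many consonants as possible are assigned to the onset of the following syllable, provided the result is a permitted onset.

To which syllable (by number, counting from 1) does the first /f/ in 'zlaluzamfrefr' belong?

4

Nuclei (vowels): a, u, a, e → 4 syllables.
V1 /a/ – V2 /u/: /l/ is a single consonant, so it becomes the next onset.
V2 /u/ – V3 /a/: just /z/ — single C goes to the following onset.
V3 /a/ – V4 /e/: /mfr/; trying suffixes from longest down, /fr/ is the first permitted one, so coda /m/ | onset /fr/.
Putting it together: zla.lu.zam.frefr.
The first /f/ is in the onset of syllable 4 (/frefr/).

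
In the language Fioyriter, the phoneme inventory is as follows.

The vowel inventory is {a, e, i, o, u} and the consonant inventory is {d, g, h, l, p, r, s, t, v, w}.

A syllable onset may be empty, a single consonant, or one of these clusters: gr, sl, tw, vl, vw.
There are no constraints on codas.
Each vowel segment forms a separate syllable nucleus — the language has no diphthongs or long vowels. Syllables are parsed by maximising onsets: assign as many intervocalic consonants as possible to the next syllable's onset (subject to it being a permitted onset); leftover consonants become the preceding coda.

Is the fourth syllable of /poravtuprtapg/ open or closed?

Nuclei (vowels): o, a, u, a → 4 syllables.
V1 /o/ – V2 /a/: just /r/ — single C goes to the following onset.
V2 /a/ – V3 /u/: cluster /vt/ — the longest permitted-onset suffix is /t/; onset = /t/, preceding coda = /v/.
V3 /u/ – V4 /a/: /prt/ splits as /pr/ + /t/ (/t/ is the longest suffix that is a licit onset).
Result: po.rav.tupr.tapg.
Syllable 4 is /tapg/ with coda /pg/, so it is closed.

closed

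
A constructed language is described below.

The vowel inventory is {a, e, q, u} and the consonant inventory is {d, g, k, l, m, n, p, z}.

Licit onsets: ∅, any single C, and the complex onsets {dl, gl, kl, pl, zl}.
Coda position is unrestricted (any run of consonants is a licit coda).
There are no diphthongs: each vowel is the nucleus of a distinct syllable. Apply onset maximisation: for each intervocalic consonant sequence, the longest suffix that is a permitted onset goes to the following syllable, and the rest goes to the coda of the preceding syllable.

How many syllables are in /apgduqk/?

Vowels present: a, u, q; each is a nucleus, giving 3 syllables.

3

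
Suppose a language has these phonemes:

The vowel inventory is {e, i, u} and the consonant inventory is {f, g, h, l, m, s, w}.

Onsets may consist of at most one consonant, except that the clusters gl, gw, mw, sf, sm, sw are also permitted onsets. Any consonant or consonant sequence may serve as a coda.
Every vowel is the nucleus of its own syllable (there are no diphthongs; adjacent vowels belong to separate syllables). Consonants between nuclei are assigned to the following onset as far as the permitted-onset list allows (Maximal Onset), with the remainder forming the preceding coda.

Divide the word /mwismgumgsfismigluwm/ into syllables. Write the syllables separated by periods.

mwism.gumg.sfi.smi.gluwm

Vowels present: i, u, i, i, u; each is a nucleus, giving 5 syllables.
/i…u/ gap (V1→V2): /smg/ — longest licit onset from the right is /g/, leaving /sm/ as coda.
/u…i/ gap (V2→V3): /mgsf/; trying suffixes from longest down, /sf/ is the first permitted one, so coda /mg/ | onset /sf/.
/i…i/ gap (V3→V4): cluster /sm/ — /sm/ is itself a permitted onset, so the whole cluster goes right; preceding coda = ∅.
/i…u/ gap (V4→V5): cluster /gl/ — /gl/ is itself a permitted onset, so the whole cluster goes right; preceding coda = ∅.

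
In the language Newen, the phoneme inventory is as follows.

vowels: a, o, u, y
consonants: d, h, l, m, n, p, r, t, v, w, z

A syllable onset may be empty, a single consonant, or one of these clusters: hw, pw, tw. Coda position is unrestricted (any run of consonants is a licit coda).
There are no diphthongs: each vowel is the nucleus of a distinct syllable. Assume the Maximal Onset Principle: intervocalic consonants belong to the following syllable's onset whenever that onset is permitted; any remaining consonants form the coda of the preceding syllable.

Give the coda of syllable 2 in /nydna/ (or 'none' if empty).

Vowels present: y, a; each is a nucleus, giving 2 syllables.
σ1/σ2 boundary: /dn/ splits as /d/ + /n/ (/n/ is the longest suffix that is a licit onset).
Putting it together: nyd.na.
Syllable 2 is /na/: onset /n/, nucleus /a/, coda ∅.

none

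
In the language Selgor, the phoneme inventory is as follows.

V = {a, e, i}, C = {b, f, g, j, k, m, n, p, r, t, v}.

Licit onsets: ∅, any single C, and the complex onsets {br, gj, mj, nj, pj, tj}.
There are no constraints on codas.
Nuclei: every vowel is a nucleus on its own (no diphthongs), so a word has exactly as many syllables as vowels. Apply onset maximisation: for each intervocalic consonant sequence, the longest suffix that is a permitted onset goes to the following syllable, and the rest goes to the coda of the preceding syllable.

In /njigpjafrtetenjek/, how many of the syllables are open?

Vowels present: i, a, e, e, e; each is a nucleus, giving 5 syllables.
/i…a/ gap (V1→V2): /gpj/ splits as /g/ + /pj/ (/pj/ is the longest suffix that is a licit onset).
/a…e/ gap (V2→V3): /frt/ — longest licit onset from the right is /t/, leaving /fr/ as coda.
/e…e/ gap (V3→V4): just /t/ — single C goes to the following onset.
/e…e/ gap (V4→V5): cluster /nj/ — /nj/ is itself a permitted onset, so the whole cluster goes right; preceding coda = ∅.
Result: njig.pjafr.te.te.njek.
Classifying each syllable: /njig/ (closed), /pjafr/ (closed), /te/ (open), /te/ (open), /njek/ (closed).
Open syllables: 2.

2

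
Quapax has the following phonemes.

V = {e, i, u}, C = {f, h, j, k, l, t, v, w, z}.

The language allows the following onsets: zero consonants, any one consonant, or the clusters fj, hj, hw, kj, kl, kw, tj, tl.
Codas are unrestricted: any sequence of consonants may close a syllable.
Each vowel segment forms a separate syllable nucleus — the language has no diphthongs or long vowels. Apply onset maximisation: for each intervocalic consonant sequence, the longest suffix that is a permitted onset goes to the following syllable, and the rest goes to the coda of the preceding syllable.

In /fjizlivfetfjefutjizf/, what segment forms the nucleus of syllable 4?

e

The vowels are i, i, e, e, u, i — 6 nuclei, so 6 syllables.
The fourth nucleus (vowel 4 from the left) is /e/.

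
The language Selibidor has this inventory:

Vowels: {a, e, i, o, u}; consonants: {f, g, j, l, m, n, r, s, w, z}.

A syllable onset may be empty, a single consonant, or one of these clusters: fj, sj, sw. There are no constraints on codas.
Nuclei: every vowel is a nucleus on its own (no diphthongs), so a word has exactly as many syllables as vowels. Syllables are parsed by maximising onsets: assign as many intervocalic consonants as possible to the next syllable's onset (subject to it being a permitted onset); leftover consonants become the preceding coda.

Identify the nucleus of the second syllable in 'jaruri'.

u

Vowels present: a, u, i; each is a nucleus, giving 3 syllables.
The second nucleus (vowel 2 from the left) is /u/.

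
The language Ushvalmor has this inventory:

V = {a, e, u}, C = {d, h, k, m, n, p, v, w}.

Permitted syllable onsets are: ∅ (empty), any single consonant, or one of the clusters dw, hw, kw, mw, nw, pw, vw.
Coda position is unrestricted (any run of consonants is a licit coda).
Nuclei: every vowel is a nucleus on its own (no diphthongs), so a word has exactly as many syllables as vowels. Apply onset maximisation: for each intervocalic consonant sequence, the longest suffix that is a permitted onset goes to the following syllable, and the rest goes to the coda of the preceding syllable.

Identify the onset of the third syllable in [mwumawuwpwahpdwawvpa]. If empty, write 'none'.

w

The vowels are u, a, u, a, a, a — 6 nuclei, so 6 syllables.
Between /u/ (V1) and /a/ (V2): /m/ is a single consonant, so it becomes the next onset.
Between /a/ (V2) and /u/ (V3): just /w/ — single C goes to the following onset.
Between /u/ (V3) and /a/ (V4): /wpw/ splits as /w/ + /pw/ (/pw/ is the longest suffix that is a licit onset).
Between /a/ (V4) and /a/ (V5): /hpdw/ — longest licit onset from the right is /dw/, leaving /hp/ as coda.
Between /a/ (V5) and /a/ (V6): /wvp/ splits as /wv/ + /p/ (/p/ is the longest suffix that is a licit onset).
So the parse is mwu.ma.wuw.pwahp.dwawv.pa.
Syllable 3 is /wuw/: onset /w/, nucleus /u/, coda /w/.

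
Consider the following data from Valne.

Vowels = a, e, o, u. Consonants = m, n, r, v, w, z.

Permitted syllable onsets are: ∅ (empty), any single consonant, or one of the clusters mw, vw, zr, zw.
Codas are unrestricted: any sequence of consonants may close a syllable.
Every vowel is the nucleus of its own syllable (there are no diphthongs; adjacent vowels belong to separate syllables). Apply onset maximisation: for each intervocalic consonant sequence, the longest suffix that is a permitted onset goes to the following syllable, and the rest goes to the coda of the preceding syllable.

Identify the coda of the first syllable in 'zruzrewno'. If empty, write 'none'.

none

Vowels present: u, e, o; each is a nucleus, giving 3 syllables.
Between /u/ (V1) and /e/ (V2): /zr/ — entire cluster is a permitted onset → onset /zr/, coda ∅.
Between /e/ (V2) and /o/ (V3): /wn/ — longest licit onset from the right is /n/, leaving /w/ as coda.
Syllabification: zru.zrew.no.
Syllable 1 is /zru/: onset /zr/, nucleus /u/, coda ∅.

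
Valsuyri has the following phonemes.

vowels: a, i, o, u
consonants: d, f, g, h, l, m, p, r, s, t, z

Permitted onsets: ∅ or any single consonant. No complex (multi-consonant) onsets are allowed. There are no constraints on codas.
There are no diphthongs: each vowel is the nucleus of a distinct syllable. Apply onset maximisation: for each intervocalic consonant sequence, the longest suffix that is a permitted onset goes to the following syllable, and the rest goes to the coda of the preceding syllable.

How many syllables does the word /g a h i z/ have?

2

The vowels are a, i — 2 nuclei, so 2 syllables.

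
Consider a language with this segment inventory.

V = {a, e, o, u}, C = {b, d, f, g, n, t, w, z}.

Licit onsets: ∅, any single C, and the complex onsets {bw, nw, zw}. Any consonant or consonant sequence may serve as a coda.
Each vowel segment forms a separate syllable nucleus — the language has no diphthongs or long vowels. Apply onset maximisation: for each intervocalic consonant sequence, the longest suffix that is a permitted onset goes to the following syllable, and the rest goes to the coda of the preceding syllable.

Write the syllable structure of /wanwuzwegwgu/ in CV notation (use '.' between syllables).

The vowels are a, u, e, u — 4 nuclei, so 4 syllables.
V1 /a/ – V2 /u/: /nw/ — entire cluster is a permitted onset → onset /nw/, coda ∅.
V2 /u/ – V3 /e/: cluster /zw/ — /zw/ is itself a permitted onset, so the whole cluster goes right; preceding coda = ∅.
V3 /e/ – V4 /u/: cluster /gwg/ — the longest permitted-onset suffix is /g/; onset = /g/, preceding coda = /gw/.
Putting it together: wa.nwu.zwegw.gu.
Mapping each syllable to C/V: /wa/ → CV, /nwu/ → CCV, /zwegw/ → CCVCC, /gu/ → CV.

CV.CCV.CCVCC.CV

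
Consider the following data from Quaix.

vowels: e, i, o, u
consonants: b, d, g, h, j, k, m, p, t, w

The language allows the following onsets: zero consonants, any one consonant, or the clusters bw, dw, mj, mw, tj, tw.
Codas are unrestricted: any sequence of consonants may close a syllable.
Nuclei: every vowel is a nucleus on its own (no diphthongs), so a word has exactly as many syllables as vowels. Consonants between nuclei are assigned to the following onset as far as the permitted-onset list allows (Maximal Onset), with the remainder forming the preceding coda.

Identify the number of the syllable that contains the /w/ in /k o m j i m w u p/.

3

The vowels are o, i, u — 3 nuclei, so 3 syllables.
V1 /o/ – V2 /i/: /mj/ — entire cluster is a permitted onset → onset /mj/, coda ∅.
V2 /i/ – V3 /u/: /mw/ — entire cluster is a permitted onset → onset /mw/, coda ∅.
Result: ko.mji.mwup.
The /w/ is in the onset of syllable 3 (/mwup/).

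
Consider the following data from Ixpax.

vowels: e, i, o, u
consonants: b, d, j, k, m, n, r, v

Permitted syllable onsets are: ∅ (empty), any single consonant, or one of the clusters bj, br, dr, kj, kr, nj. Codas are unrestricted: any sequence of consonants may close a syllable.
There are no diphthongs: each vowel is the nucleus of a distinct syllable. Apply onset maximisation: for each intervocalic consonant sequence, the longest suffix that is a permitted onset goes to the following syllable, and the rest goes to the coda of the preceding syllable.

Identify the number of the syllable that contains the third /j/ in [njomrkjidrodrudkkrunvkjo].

6

Vowels present: o, i, o, u, u, o; each is a nucleus, giving 6 syllables.
σ1/σ2 boundary: /mrkj/ — longest licit onset from the right is /kj/, leaving /mr/ as coda.
σ2/σ3 boundary: cluster /dr/ — /dr/ is itself a permitted onset, so the whole cluster goes right; preceding coda = ∅.
σ3/σ4 boundary: /dr/ — entire cluster is a permitted onset → onset /dr/, coda ∅.
σ4/σ5 boundary: cluster /dkkr/ — the longest permitted-onset suffix is /kr/; onset = /kr/, preceding coda = /dk/.
σ5/σ6 boundary: /nvkj/ — longest licit onset from the right is /kj/, leaving /nv/ as coda.
So the parse is njomr.kji.dro.drudk.krunv.kjo.
The third /j/ is in the onset of syllable 6 (/kjo/).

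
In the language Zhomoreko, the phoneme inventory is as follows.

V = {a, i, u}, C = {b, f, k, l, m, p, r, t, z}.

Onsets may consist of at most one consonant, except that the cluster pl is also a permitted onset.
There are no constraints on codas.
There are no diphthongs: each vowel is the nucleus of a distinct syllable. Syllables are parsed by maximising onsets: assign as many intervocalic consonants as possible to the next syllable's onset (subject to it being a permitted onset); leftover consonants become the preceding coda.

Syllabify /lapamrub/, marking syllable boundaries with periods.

la.pam.rub

Vowels present: a, a, u; each is a nucleus, giving 3 syllables.
Between /a/ (V1) and /a/ (V2): just /p/ — single C goes to the following onset.
Between /a/ (V2) and /u/ (V3): cluster /mr/ — the longest permitted-onset suffix is /r/; onset = /r/, preceding coda = /m/.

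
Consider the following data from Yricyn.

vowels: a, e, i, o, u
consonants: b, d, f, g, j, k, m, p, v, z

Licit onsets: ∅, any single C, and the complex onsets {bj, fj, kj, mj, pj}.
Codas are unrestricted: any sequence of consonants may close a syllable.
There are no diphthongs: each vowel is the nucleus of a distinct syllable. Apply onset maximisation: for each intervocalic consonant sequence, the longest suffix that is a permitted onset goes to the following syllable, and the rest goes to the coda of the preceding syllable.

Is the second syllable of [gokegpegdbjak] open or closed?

The vowels are o, e, e, a — 4 nuclei, so 4 syllables.
Between /o/ (V1) and /e/ (V2): /k/ → onset of the next syllable (single consonants are always licit onsets).
Between /e/ (V2) and /e/ (V3): cluster /gp/ — the longest permitted-onset suffix is /p/; onset = /p/, preceding coda = /g/.
Between /e/ (V3) and /a/ (V4): /gdbj/ splits as /gd/ + /bj/ (/bj/ is the longest suffix that is a licit onset).
So the parse is go.keg.pegd.bjak.
Syllable 2 is /keg/ with coda /g/, so it is closed.

closed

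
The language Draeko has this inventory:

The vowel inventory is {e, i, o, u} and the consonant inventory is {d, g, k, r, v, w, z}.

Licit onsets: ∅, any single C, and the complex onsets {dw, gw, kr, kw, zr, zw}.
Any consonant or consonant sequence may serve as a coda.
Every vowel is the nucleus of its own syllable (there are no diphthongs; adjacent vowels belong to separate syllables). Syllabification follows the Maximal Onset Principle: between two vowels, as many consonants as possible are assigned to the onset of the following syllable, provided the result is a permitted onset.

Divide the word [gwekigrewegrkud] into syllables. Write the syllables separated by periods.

Nuclei (vowels): e, i, e, e, u → 5 syllables.
Between /e/ (V1) and /i/ (V2): /k/ → onset of the next syllable (single consonants are always licit onsets).
Between /i/ (V2) and /e/ (V3): /gr/; trying suffixes from longest down, /r/ is the first permitted one, so coda /g/ | onset /r/.
Between /e/ (V3) and /e/ (V4): just /w/ — single C goes to the following onset.
Between /e/ (V4) and /u/ (V5): /grk/; trying suffixes from longest down, /k/ is the first permitted one, so coda /gr/ | onset /k/.

gwe.kig.re.wegr.kud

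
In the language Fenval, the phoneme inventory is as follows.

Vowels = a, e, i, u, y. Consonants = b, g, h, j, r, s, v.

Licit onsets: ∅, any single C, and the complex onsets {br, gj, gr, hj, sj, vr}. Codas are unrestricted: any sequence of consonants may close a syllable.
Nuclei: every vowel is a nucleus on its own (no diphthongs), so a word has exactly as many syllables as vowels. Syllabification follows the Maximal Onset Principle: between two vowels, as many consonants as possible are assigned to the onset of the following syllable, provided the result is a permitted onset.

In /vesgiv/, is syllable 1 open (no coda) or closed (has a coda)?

Nuclei (vowels): e, i → 2 syllables.
V1 /e/ – V2 /i/: /sg/; trying suffixes from longest down, /g/ is the first permitted one, so coda /s/ | onset /g/.
Result: ves.giv.
Syllable 1 is /ves/ with coda /s/, so it is closed.

closed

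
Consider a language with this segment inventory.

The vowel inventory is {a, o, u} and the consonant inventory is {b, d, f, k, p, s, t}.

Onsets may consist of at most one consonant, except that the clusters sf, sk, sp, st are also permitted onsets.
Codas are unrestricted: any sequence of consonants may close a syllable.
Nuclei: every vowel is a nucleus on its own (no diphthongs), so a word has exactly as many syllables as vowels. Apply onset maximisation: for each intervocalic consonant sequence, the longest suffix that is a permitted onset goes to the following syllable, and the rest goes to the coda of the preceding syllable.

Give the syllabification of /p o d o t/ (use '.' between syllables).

po.dot

Nuclei (vowels): o, o → 2 syllables.
V1 /o/ – V2 /o/: just /d/ — single C goes to the following onset.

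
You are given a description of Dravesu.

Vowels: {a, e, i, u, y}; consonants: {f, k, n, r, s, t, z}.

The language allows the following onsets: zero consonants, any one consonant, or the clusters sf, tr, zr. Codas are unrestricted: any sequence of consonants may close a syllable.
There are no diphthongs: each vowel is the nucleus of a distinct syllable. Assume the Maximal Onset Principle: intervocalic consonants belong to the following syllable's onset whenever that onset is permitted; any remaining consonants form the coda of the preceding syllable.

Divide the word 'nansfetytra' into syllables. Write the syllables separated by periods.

Vowels present: a, e, y, a; each is a nucleus, giving 4 syllables.
/a…e/ gap (V1→V2): /nsf/ — longest licit onset from the right is /sf/, leaving /n/ as coda.
/e…y/ gap (V2→V3): /t/ → onset of the next syllable (single consonants are always licit onsets).
/y…a/ gap (V3→V4): /tr/ — entire cluster is a permitted onset → onset /tr/, coda ∅.

nan.sfe.ty.tra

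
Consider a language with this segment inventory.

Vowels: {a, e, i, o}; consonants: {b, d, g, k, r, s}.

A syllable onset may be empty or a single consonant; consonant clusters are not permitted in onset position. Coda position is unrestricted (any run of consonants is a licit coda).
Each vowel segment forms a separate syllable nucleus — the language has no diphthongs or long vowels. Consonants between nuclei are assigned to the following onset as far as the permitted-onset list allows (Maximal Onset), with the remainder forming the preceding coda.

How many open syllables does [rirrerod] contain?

1

The vowels are i, e, o — 3 nuclei, so 3 syllables.
V1 /i/ – V2 /e/: /rr/; trying suffixes from longest down, /r/ is the first permitted one, so coda /r/ | onset /r/.
V2 /e/ – V3 /o/: /r/ → onset of the next syllable (single consonants are always licit onsets).
Putting it together: rir.re.rod.
Classifying each syllable: /rir/ (closed), /re/ (open), /rod/ (closed).
Open syllables: 1.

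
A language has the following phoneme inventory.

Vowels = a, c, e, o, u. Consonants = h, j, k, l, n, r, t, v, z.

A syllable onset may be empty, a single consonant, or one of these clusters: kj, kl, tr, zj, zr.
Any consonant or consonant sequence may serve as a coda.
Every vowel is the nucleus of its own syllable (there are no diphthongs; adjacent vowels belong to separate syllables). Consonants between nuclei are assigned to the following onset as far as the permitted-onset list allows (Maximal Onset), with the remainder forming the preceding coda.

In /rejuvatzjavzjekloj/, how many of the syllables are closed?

3

Nuclei (vowels): e, u, a, a, e, o → 6 syllables.
Between /e/ (V1) and /u/ (V2): just /j/ — single C goes to the following onset.
Between /u/ (V2) and /a/ (V3): /v/ is a single consonant, so it becomes the next onset.
Between /a/ (V3) and /a/ (V4): /tzj/ splits as /t/ + /zj/ (/zj/ is the longest suffix that is a licit onset).
Between /a/ (V4) and /e/ (V5): /vzj/ — longest licit onset from the right is /zj/, leaving /v/ as coda.
Between /e/ (V5) and /o/ (V6): /kl/ is a licit onset in full, so it all attaches to the next syllable.
So the parse is re.ju.vat.zjav.zje.kloj.
Classifying each syllable: /re/ (open), /ju/ (open), /vat/ (closed), /zjav/ (closed), /zje/ (open), /kloj/ (closed).
Closed syllables: 3.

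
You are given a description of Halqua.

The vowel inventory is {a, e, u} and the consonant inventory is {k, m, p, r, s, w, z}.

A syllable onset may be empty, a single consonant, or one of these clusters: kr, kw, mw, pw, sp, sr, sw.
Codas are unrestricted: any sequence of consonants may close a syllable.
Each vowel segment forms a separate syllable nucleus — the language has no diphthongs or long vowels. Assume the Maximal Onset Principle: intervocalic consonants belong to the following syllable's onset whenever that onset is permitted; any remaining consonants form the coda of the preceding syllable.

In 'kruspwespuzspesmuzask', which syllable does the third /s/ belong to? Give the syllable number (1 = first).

4

Vowels present: u, e, u, e, u, a; each is a nucleus, giving 6 syllables.
Between /u/ (V1) and /e/ (V2): cluster /spw/ — the longest permitted-onset suffix is /pw/; onset = /pw/, preceding coda = /s/.
Between /e/ (V2) and /u/ (V3): cluster /sp/ — /sp/ is itself a permitted onset, so the whole cluster goes right; preceding coda = ∅.
Between /u/ (V3) and /e/ (V4): cluster /zsp/ — the longest permitted-onset suffix is /sp/; onset = /sp/, preceding coda = /z/.
Between /e/ (V4) and /u/ (V5): /sm/; trying suffixes from longest down, /m/ is the first permitted one, so coda /s/ | onset /m/.
Between /u/ (V5) and /a/ (V6): /z/ is a single consonant, so it becomes the next onset.
Result: krus.pwe.spuz.spes.mu.zask.
The third /s/ is in the onset of syllable 4 (/spes/).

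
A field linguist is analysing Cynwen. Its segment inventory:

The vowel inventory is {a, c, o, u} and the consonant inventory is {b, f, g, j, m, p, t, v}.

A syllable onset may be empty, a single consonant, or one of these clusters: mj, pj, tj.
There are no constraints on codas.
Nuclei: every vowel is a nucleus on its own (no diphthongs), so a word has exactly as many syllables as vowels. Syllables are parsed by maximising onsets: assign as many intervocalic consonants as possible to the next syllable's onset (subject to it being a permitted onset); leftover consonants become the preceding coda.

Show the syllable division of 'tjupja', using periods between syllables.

The vowels are u, a — 2 nuclei, so 2 syllables.
Between /u/ (V1) and /a/ (V2): cluster /pj/ — /pj/ is itself a permitted onset, so the whole cluster goes right; preceding coda = ∅.

tju.pja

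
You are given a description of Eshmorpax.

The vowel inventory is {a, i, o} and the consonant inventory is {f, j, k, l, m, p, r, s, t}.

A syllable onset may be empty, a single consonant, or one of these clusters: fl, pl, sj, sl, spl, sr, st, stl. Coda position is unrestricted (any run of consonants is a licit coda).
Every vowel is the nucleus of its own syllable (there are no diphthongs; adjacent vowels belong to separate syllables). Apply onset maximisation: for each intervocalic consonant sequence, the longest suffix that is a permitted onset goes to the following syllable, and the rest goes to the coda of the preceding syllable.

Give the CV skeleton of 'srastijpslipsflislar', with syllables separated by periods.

Nuclei (vowels): a, i, i, i, a → 5 syllables.
V1 /a/ – V2 /i/: cluster /st/ — /st/ is itself a permitted onset, so the whole cluster goes right; preceding coda = ∅.
V2 /i/ – V3 /i/: /jpsl/; trying suffixes from longest down, /sl/ is the first permitted one, so coda /jp/ | onset /sl/.
V3 /i/ – V4 /i/: cluster /psfl/ — the longest permitted-onset suffix is /fl/; onset = /fl/, preceding coda = /ps/.
V4 /i/ – V5 /a/: /sl/ — entire cluster is a permitted onset → onset /sl/, coda ∅.
Result: sra.stijp.slips.fli.slar.
Mapping each syllable to C/V: /sra/ → CCV, /stijp/ → CCVCC, /slips/ → CCVCC, /fli/ → CCV, /slar/ → CCVC.

CCV.CCVCC.CCVCC.CCV.CCVC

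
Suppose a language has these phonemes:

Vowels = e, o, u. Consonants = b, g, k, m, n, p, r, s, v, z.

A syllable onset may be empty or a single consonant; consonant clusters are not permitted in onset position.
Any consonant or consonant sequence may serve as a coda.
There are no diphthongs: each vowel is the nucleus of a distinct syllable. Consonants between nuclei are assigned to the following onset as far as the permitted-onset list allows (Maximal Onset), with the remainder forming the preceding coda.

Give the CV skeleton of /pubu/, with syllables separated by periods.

CV.CV

The vowels are u, u — 2 nuclei, so 2 syllables.
V1 /u/ – V2 /u/: just /b/ — single C goes to the following onset.
Syllabification: pu.bu.
Mapping each syllable to C/V: /pu/ → CV, /bu/ → CV.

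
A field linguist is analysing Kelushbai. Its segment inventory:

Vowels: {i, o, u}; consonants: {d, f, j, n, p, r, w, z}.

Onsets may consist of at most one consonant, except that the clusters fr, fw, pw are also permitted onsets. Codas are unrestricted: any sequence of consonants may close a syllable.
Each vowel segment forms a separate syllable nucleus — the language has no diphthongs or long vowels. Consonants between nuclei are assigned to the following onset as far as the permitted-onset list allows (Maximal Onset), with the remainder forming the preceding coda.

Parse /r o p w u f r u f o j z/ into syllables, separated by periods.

Nuclei (vowels): o, u, u, o → 4 syllables.
/o…u/ gap (V1→V2): /pw/ — entire cluster is a permitted onset → onset /pw/, coda ∅.
/u…u/ gap (V2→V3): /fr/ is a licit onset in full, so it all attaches to the next syllable.
/u…o/ gap (V3→V4): /f/ → onset of the next syllable (single consonants are always licit onsets).

ro.pwu.fru.fojz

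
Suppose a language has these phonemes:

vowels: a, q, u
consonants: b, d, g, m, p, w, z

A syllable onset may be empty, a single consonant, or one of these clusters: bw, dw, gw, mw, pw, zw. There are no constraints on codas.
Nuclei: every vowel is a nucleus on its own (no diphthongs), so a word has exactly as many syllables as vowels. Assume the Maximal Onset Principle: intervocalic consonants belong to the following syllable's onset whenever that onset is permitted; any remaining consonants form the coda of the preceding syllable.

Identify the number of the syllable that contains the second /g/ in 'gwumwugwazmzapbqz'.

Nuclei (vowels): u, u, a, a, q → 5 syllables.
Between /u/ (V1) and /u/ (V2): /mw/ is a licit onset in full, so it all attaches to the next syllable.
Between /u/ (V2) and /a/ (V3): cluster /gw/ — /gw/ is itself a permitted onset, so the whole cluster goes right; preceding coda = ∅.
Between /a/ (V3) and /a/ (V4): /zmz/ splits as /zm/ + /z/ (/z/ is the longest suffix that is a licit onset).
Between /a/ (V4) and /q/ (V5): /pb/; trying suffixes from longest down, /b/ is the first permitted one, so coda /p/ | onset /b/.
Putting it together: gwu.mwu.gwazm.zap.bqz.
The second /g/ is in the onset of syllable 3 (/gwazm/).

3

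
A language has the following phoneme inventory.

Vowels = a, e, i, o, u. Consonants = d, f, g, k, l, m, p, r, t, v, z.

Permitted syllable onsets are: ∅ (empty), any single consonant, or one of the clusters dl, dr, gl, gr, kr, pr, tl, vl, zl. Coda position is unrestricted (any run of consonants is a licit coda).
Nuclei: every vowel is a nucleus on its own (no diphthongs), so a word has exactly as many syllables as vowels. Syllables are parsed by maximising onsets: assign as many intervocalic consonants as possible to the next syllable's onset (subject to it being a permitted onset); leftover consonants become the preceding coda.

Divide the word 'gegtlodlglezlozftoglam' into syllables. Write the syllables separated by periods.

geg.tlodl.gle.zlozf.to.glam

Vowels present: e, o, e, o, o, a; each is a nucleus, giving 6 syllables.
Between /e/ (V1) and /o/ (V2): /gtl/ — longest licit onset from the right is /tl/, leaving /g/ as coda.
Between /o/ (V2) and /e/ (V3): /dlgl/ splits as /dl/ + /gl/ (/gl/ is the longest suffix that is a licit onset).
Between /e/ (V3) and /o/ (V4): /zl/ is a licit onset in full, so it all attaches to the next syllable.
Between /o/ (V4) and /o/ (V5): /zft/; trying suffixes from longest down, /t/ is the first permitted one, so coda /zf/ | onset /t/.
Between /o/ (V5) and /a/ (V6): /gl/ is a licit onset in full, so it all attaches to the next syllable.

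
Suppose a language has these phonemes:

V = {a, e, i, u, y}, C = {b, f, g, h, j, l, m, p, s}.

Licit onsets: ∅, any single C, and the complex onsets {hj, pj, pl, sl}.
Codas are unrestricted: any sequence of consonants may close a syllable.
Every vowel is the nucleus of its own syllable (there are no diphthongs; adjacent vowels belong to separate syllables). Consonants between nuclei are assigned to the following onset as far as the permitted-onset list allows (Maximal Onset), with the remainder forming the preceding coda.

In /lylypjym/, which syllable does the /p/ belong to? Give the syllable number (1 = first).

The vowels are y, y, y — 3 nuclei, so 3 syllables.
V1 /y/ – V2 /y/: just /l/ — single C goes to the following onset.
V2 /y/ – V3 /y/: cluster /pj/ — /pj/ is itself a permitted onset, so the whole cluster goes right; preceding coda = ∅.
So the parse is ly.ly.pjym.
The /p/ is in the onset of syllable 3 (/pjym/).

3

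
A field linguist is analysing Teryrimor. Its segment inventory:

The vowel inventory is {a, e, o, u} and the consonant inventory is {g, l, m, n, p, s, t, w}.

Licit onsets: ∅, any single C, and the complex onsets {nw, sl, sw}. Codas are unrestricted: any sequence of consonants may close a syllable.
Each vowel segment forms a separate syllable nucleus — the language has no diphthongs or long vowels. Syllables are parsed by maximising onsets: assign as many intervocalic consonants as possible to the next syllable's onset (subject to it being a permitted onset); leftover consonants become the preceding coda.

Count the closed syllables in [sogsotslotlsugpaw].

5

The vowels are o, o, o, u, a — 5 nuclei, so 5 syllables.
V1 /o/ – V2 /o/: /gs/ splits as /g/ + /s/ (/s/ is the longest suffix that is a licit onset).
V2 /o/ – V3 /o/: /tsl/ splits as /t/ + /sl/ (/sl/ is the longest suffix that is a licit onset).
V3 /o/ – V4 /u/: /tls/ — longest licit onset from the right is /s/, leaving /tl/ as coda.
V4 /u/ – V5 /a/: /gp/ — longest licit onset from the right is /p/, leaving /g/ as coda.
Putting it together: sog.sot.slotl.sug.paw.
Classifying each syllable: /sog/ (closed), /sot/ (closed), /slotl/ (closed), /sug/ (closed), /paw/ (closed).
Closed syllables: 5.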